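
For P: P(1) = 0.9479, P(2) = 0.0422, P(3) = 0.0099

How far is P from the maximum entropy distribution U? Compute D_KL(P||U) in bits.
1.2532 bits

U(i) = 1/3 for all i

D_KL(P||U) = Σ P(x) log₂(P(x) / (1/3))
           = Σ P(x) log₂(P(x)) + log₂(3)
           = log₂(3) - H(P)

H(P) = -Σ P(x) log₂(P(x)):
  -P(1)·log₂(P(1)) = -(0.9479)·log₂(0.9479) = 0.07317
  -P(2)·log₂(P(2)) = -(0.0422)·log₂(0.0422) = 0.19271
  -P(3)·log₂(P(3)) = -(0.0099)·log₂(0.0099) = 0.06592
H(P) = 0.07317 + 0.19271 + 0.06592 = 0.33180 bits

log₂(3) = 1.58496 bits

D_KL(P||U) = 1.58496 - 0.33180 = 1.25316 ≈ 1.2532 bits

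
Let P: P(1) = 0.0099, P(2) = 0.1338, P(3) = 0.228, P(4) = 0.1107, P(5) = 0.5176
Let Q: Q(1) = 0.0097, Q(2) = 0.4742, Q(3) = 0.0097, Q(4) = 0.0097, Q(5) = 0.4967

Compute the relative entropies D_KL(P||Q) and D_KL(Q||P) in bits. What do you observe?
D_KL(P||Q) = 1.2142 bits, D_KL(Q||P) = 0.7575 bits. The two directions give different values (D_KL(P||Q) exceeds D_KL(Q||P) by 0.4567 bits): KL divergence is asymmetric.

D_KL(P||Q) = Σ P(x) log₂(P(x)/Q(x))

Computing term by term:
  P(1)·log₂(P(1)/Q(1)) = 0.0099·log₂(0.0099/0.0097) = 0.00029
  P(2)·log₂(P(2)/Q(2)) = 0.1338·log₂(0.1338/0.4742) = -0.24424
  P(3)·log₂(P(3)/Q(3)) = 0.228·log₂(0.228/0.0097) = 1.03852
  P(4)·log₂(P(4)/Q(4)) = 0.1107·log₂(0.1107/0.0097) = 0.38884
  P(5)·log₂(P(5)/Q(5)) = 0.5176·log₂(0.5176/0.4967) = 0.03078

D_KL(P||Q) = 0.00029 - 0.24424 + 1.03852 + 0.38884 + 0.03078 = 1.21419 ≈ 1.2142 bits

D_KL(Q||P) = Σ Q(x) log₂(Q(x)/P(x))

Computing term by term:
  Q(1)·log₂(Q(1)/P(1)) = 0.0097·log₂(0.0097/0.0099) = -0.00029
  Q(2)·log₂(Q(2)/P(2)) = 0.4742·log₂(0.4742/0.1338) = 0.86561
  Q(3)·log₂(Q(3)/P(3)) = 0.0097·log₂(0.0097/0.228) = -0.04418
  Q(4)·log₂(Q(4)/P(4)) = 0.0097·log₂(0.0097/0.1107) = -0.03407
  Q(5)·log₂(Q(5)/P(5)) = 0.4967·log₂(0.4967/0.5176) = -0.02954

D_KL(Q||P) = -0.00029 + 0.86561 - 0.04418 - 0.03407 - 0.02954 = 0.75753 ≈ 0.7575 bits

These are NOT equal (difference: 0.4567 bits). KL divergence is asymmetric: D_KL(P||Q) ≠ D_KL(Q||P) in general.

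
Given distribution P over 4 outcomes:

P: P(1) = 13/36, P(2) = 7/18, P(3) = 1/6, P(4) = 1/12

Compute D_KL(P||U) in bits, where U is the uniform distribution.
0.2099 bits

U(i) = 1/4 for all i

D_KL(P||U) = Σ P(x) log₂(P(x) / (1/4))
           = Σ P(x) log₂(P(x)) + log₂(4)
           = log₂(4) - H(P)

H(P) = -Σ P(x) log₂(P(x)):
  -P(1)·log₂(P(1)) = -(13/36)·log₂(13/36) = 0.53065
  -P(2)·log₂(P(2)) = -(7/18)·log₂(7/18) = 0.52989
  -P(3)·log₂(P(3)) = -(1/6)·log₂(1/6) = 0.43083
  -P(4)·log₂(P(4)) = -(1/12)·log₂(1/12) = 0.29875
H(P) = 0.53065 + 0.52989 + 0.43083 + 0.29875 = 1.79012 bits

log₂(4) = 2.00000 bits

D_KL(P||U) = 2.00000 - 1.79012 = 0.20988 ≈ 0.2099 bits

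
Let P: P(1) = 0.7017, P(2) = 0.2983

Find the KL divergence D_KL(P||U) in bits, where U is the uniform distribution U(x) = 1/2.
0.1208 bits

U(i) = 1/2 for all i

D_KL(P||U) = Σ P(x) log₂(P(x) / (1/2))
           = Σ P(x) log₂(P(x)) + log₂(2)
           = log₂(2) - H(P)

H(P) = -Σ P(x) log₂(P(x)):
  -P(1)·log₂(P(1)) = -(0.7017)·log₂(0.7017) = 0.35862
  -P(2)·log₂(P(2)) = -(0.2983)·log₂(0.2983) = 0.52058
H(P) = 0.35862 + 0.52058 = 0.87920 bits

log₂(2) = 1.00000 bits

D_KL(P||U) = 1.00000 - 0.87920 = 0.12080 ≈ 0.1208 bits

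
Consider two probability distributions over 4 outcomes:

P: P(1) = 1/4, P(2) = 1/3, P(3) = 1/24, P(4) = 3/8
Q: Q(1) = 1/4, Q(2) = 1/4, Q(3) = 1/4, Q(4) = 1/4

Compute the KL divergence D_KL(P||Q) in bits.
0.2500 bits

D_KL(P||Q) = Σ P(x) log₂(P(x)/Q(x))

Computing term by term:
  P(1)·log₂(P(1)/Q(1)) = (1/4)·log₂((1/4)/(1/4)) = 0.00000
  P(2)·log₂(P(2)/Q(2)) = (1/3)·log₂((1/3)/(1/4)) = 0.13835
  P(3)·log₂(P(3)/Q(3)) = (1/24)·log₂((1/24)/(1/4)) = -0.10771
  P(4)·log₂(P(4)/Q(4)) = (3/8)·log₂((3/8)/(1/4)) = 0.21936

D_KL(P||Q) = 0.00000 + 0.13835 - 0.10771 + 0.21936 = 0.25000 ≈ 0.2500 bits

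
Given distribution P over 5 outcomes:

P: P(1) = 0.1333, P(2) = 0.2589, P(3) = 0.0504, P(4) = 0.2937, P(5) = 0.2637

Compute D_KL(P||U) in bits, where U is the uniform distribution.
0.1862 bits

U(i) = 1/5 for all i

D_KL(P||U) = Σ P(x) log₂(P(x) / (1/5))
           = Σ P(x) log₂(P(x)) + log₂(5)
           = log₂(5) - H(P)

H(P) = -Σ P(x) log₂(P(x)):
  -P(1)·log₂(P(1)) = -(0.1333)·log₂(0.1333) = 0.38754
  -P(2)·log₂(P(2)) = -(0.2589)·log₂(0.2589) = 0.50473
  -P(3)·log₂(P(3)) = -(0.0504)·log₂(0.0504) = 0.21725
  -P(4)·log₂(P(4)) = -(0.2937)·log₂(0.2937) = 0.51914
  -P(5)·log₂(P(5)) = -(0.2637)·log₂(0.2637) = 0.50710
H(P) = 0.38754 + 0.50473 + 0.21725 + 0.51914 + 0.50710 = 2.13576 bits

log₂(5) = 2.32193 bits

D_KL(P||U) = 2.32193 - 2.13576 = 0.18617 ≈ 0.1862 bits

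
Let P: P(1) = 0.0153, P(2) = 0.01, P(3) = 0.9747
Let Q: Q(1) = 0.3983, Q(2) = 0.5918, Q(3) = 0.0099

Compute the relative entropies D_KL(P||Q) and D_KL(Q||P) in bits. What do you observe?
D_KL(P||Q) = 6.3231 bits, D_KL(Q||P) = 5.2913 bits. The two directions give different values (D_KL(P||Q) exceeds D_KL(Q||P) by 1.0318 bits): KL divergence is asymmetric.

D_KL(P||Q) = Σ P(x) log₂(P(x)/Q(x))

Computing term by term:
  P(1)·log₂(P(1)/Q(1)) = 0.0153·log₂(0.0153/0.3983) = -0.07194
  P(2)·log₂(P(2)/Q(2)) = 0.01·log₂(0.01/0.5918) = -0.05887
  P(3)·log₂(P(3)/Q(3)) = 0.9747·log₂(0.9747/0.0099) = 6.45386

D_KL(P||Q) = -0.07194 - 0.05887 + 6.45386 = 6.32305 ≈ 6.3231 bits

D_KL(Q||P) = Σ Q(x) log₂(Q(x)/P(x))

Computing term by term:
  Q(1)·log₂(Q(1)/P(1)) = 0.3983·log₂(0.3983/0.0153) = 1.87291
  Q(2)·log₂(Q(2)/P(2)) = 0.5918·log₂(0.5918/0.01) = 3.48395
  Q(3)·log₂(Q(3)/P(3)) = 0.0099·log₂(0.0099/0.9747) = -0.06555

D_KL(Q||P) = 1.87291 + 3.48395 - 0.06555 = 5.29131 ≈ 5.2913 bits

These are NOT equal (difference: 1.0318 bits). KL divergence is asymmetric: D_KL(P||Q) ≠ D_KL(Q||P) in general.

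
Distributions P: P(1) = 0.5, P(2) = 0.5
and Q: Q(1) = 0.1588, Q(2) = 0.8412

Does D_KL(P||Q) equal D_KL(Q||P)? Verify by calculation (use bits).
D_KL(P||Q) = 0.4521 bits, D_KL(Q||P) = 0.3686 bits. No — D_KL(P||Q) ≠ D_KL(Q||P) for this pair.

D_KL(P||Q) = Σ P(x) log₂(P(x)/Q(x))

Computing term by term:
  P(1)·log₂(P(1)/Q(1)) = 0.5·log₂(0.5/0.1588) = 0.82736
  P(2)·log₂(P(2)/Q(2)) = 0.5·log₂(0.5/0.8412) = -0.37526

D_KL(P||Q) = 0.82736 - 0.37526 = 0.45210 ≈ 0.4521 bits

D_KL(Q||P) = Σ Q(x) log₂(Q(x)/P(x))

Computing term by term:
  Q(1)·log₂(Q(1)/P(1)) = 0.1588·log₂(0.1588/0.5) = -0.26277
  Q(2)·log₂(Q(2)/P(2)) = 0.8412·log₂(0.8412/0.5) = 0.63134

D_KL(Q||P) = -0.26277 + 0.63134 = 0.36857 ≈ 0.3686 bits

These are NOT equal (difference: 0.0835 bits). KL divergence is asymmetric: D_KL(P||Q) ≠ D_KL(Q||P) in general.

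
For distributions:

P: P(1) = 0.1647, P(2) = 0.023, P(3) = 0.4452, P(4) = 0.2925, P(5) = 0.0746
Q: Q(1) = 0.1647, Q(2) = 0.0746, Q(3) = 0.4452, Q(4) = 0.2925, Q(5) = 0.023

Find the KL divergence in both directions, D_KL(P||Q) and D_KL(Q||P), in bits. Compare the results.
D_KL(P||Q) = 0.0876 bits, D_KL(Q||P) = 0.0876 bits. The two directions give exactly the same value for this pair.

D_KL(P||Q) = Σ P(x) log₂(P(x)/Q(x))

Computing term by term:
  P(1)·log₂(P(1)/Q(1)) = 0.1647·log₂(0.1647/0.1647) = 0.00000
  P(2)·log₂(P(2)/Q(2)) = 0.023·log₂(0.023/0.0746) = -0.03904
  P(3)·log₂(P(3)/Q(3)) = 0.4452·log₂(0.4452/0.4452) = 0.00000
  P(4)·log₂(P(4)/Q(4)) = 0.2925·log₂(0.2925/0.2925) = 0.00000
  P(5)·log₂(P(5)/Q(5)) = 0.0746·log₂(0.0746/0.023) = 0.12664

D_KL(P||Q) = 0.00000 - 0.03904 + 0.00000 + 0.00000 + 0.12664 = 0.08760 ≈ 0.0876 bits

D_KL(Q||P) = Σ Q(x) log₂(Q(x)/P(x))

Computing term by term:
  Q(1)·log₂(Q(1)/P(1)) = 0.1647·log₂(0.1647/0.1647) = 0.00000
  Q(2)·log₂(Q(2)/P(2)) = 0.0746·log₂(0.0746/0.023) = 0.12664
  Q(3)·log₂(Q(3)/P(3)) = 0.4452·log₂(0.4452/0.4452) = 0.00000
  Q(4)·log₂(Q(4)/P(4)) = 0.2925·log₂(0.2925/0.2925) = 0.00000
  Q(5)·log₂(Q(5)/P(5)) = 0.023·log₂(0.023/0.0746) = -0.03904

D_KL(Q||P) = 0.00000 + 0.12664 + 0.00000 + 0.00000 - 0.03904 = 0.08760 ≈ 0.0876 bits

These ARE equal here. Q is P with outcomes relabeled (Q(2) = P(5), Q(5) = P(2)) by a relabeling that is its own inverse, so the two sums contain exactly the same terms in a different order. This is a special case — KL divergence is not symmetric in general: D_KL(P||Q) ≠ D_KL(Q||P) for most P, Q.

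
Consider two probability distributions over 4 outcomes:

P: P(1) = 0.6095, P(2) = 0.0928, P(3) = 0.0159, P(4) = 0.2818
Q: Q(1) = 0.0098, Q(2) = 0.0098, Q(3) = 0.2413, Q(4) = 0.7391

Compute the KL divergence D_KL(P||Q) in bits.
3.4784 bits

D_KL(P||Q) = Σ P(x) log₂(P(x)/Q(x))

Computing term by term:
  P(1)·log₂(P(1)/Q(1)) = 0.6095·log₂(0.6095/0.0098) = 3.63183
  P(2)·log₂(P(2)/Q(2)) = 0.0928·log₂(0.0928/0.0098) = 0.30098
  P(3)·log₂(P(3)/Q(3)) = 0.0159·log₂(0.0159/0.2413) = -0.06239
  P(4)·log₂(P(4)/Q(4)) = 0.2818·log₂(0.2818/0.7391) = -0.39201

D_KL(P||Q) = 3.63183 + 0.30098 - 0.06239 - 0.39201 = 3.47841 ≈ 3.4784 bits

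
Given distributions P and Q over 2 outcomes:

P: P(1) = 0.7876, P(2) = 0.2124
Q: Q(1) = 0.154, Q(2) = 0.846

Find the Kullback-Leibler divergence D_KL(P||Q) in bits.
1.4309 bits

D_KL(P||Q) = Σ P(x) log₂(P(x)/Q(x))

Computing term by term:
  P(1)·log₂(P(1)/Q(1)) = 0.7876·log₂(0.7876/0.154) = 1.85443
  P(2)·log₂(P(2)/Q(2)) = 0.2124·log₂(0.2124/0.846) = -0.42350

D_KL(P||Q) = 1.85443 - 0.42350 = 1.43093 ≈ 1.4309 bits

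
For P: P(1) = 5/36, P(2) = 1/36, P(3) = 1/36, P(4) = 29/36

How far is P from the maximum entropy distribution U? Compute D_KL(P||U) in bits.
1.0659 bits

U(i) = 1/4 for all i

D_KL(P||U) = Σ P(x) log₂(P(x) / (1/4))
           = Σ P(x) log₂(P(x)) + log₂(4)
           = log₂(4) - H(P)

H(P) = -Σ P(x) log₂(P(x)):
  -P(1)·log₂(P(1)) = -(5/36)·log₂(5/36) = 0.39556
  -P(2)·log₂(P(2)) = -(1/36)·log₂(1/36) = 0.14361
  -P(3)·log₂(P(3)) = -(1/36)·log₂(1/36) = 0.14361
  -P(4)·log₂(P(4)) = -(29/36)·log₂(29/36) = 0.25129
H(P) = 0.39556 + 0.14361 + 0.14361 + 0.25129 = 0.93407 bits

log₂(4) = 2.00000 bits

D_KL(P||U) = 2.00000 - 0.93407 = 1.06593 ≈ 1.0659 bits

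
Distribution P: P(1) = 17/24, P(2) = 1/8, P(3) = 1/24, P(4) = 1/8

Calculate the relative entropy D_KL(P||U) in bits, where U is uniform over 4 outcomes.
0.7066 bits

U(i) = 1/4 for all i

D_KL(P||U) = Σ P(x) log₂(P(x) / (1/4))
           = Σ P(x) log₂(P(x)) + log₂(4)
           = log₂(4) - H(P)

H(P) = -Σ P(x) log₂(P(x)):
  -P(1)·log₂(P(1)) = -(17/24)·log₂(17/24) = 0.35240
  -P(2)·log₂(P(2)) = -(1/8)·log₂(1/8) = 0.37500
  -P(3)·log₂(P(3)) = -(1/24)·log₂(1/24) = 0.19104
  -P(4)·log₂(P(4)) = -(1/8)·log₂(1/8) = 0.37500
H(P) = 0.35240 + 0.37500 + 0.19104 + 0.37500 = 1.29344 bits

log₂(4) = 2.00000 bits

D_KL(P||U) = 2.00000 - 1.29344 = 0.70656 ≈ 0.7066 bits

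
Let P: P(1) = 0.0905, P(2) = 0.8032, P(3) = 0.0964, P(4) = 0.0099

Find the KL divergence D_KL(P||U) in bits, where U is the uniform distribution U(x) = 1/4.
1.0411 bits

U(i) = 1/4 for all i

D_KL(P||U) = Σ P(x) log₂(P(x) / (1/4))
           = Σ P(x) log₂(P(x)) + log₂(4)
           = log₂(4) - H(P)

H(P) = -Σ P(x) log₂(P(x)):
  -P(1)·log₂(P(1)) = -(0.0905)·log₂(0.0905) = 0.31367
  -P(2)·log₂(P(2)) = -(0.8032)·log₂(0.8032) = 0.25395
  -P(3)·log₂(P(3)) = -(0.0964)·log₂(0.0964) = 0.32533
  -P(4)·log₂(P(4)) = -(0.0099)·log₂(0.0099) = 0.06592
H(P) = 0.31367 + 0.25395 + 0.32533 + 0.06592 = 0.95887 bits

log₂(4) = 2.00000 bits

D_KL(P||U) = 2.00000 - 0.95887 = 1.04113 ≈ 1.0411 bits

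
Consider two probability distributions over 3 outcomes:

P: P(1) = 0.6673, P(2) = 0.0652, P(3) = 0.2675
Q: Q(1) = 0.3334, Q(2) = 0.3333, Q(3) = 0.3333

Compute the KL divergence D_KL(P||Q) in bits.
0.4297 bits

D_KL(P||Q) = Σ P(x) log₂(P(x)/Q(x))

Computing term by term:
  P(1)·log₂(P(1)/Q(1)) = 0.6673·log₂(0.6673/0.3334) = 0.66802
  P(2)·log₂(P(2)/Q(2)) = 0.0652·log₂(0.0652/0.3333) = -0.15347
  P(3)·log₂(P(3)/Q(3)) = 0.2675·log₂(0.2675/0.3333) = -0.08487

D_KL(P||Q) = 0.66802 - 0.15347 - 0.08487 = 0.42968 ≈ 0.4297 bits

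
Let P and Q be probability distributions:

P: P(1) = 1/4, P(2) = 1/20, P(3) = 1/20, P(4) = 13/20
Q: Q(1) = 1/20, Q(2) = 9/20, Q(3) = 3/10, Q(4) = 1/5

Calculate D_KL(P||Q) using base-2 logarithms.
1.3980 bits

D_KL(P||Q) = Σ P(x) log₂(P(x)/Q(x))

Computing term by term:
  P(1)·log₂(P(1)/Q(1)) = (1/4)·log₂((1/4)/(1/20)) = 0.58048
  P(2)·log₂(P(2)/Q(2)) = (1/20)·log₂((1/20)/(9/20)) = -0.15850
  P(3)·log₂(P(3)/Q(3)) = (1/20)·log₂((1/20)/(3/10)) = -0.12925
  P(4)·log₂(P(4)/Q(4)) = (13/20)·log₂((13/20)/(1/5)) = 1.10529

D_KL(P||Q) = 0.58048 - 0.15850 - 0.12925 + 1.10529 = 1.39802 ≈ 1.3980 bits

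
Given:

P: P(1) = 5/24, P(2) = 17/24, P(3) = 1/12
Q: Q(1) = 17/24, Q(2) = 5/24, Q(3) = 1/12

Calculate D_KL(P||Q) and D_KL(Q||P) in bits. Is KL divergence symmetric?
D_KL(P||Q) = 0.8828 bits, D_KL(Q||P) = 0.8828 bits. The two values coincide for this particular pair, but no — KL divergence is not symmetric in general.

D_KL(P||Q) = Σ P(x) log₂(P(x)/Q(x))

Computing term by term:
  P(1)·log₂(P(1)/Q(1)) = (5/24)·log₂((5/24)/(17/24)) = -0.36782
  P(2)·log₂(P(2)/Q(2)) = (17/24)·log₂((17/24)/(5/24)) = 1.25059
  P(3)·log₂(P(3)/Q(3)) = (1/12)·log₂((1/12)/(1/12)) = 0.00000

D_KL(P||Q) = -0.36782 + 1.25059 + 0.00000 = 0.88277 ≈ 0.8828 bits

D_KL(Q||P) = Σ Q(x) log₂(Q(x)/P(x))

Computing term by term:
  Q(1)·log₂(Q(1)/P(1)) = (17/24)·log₂((17/24)/(5/24)) = 1.25059
  Q(2)·log₂(Q(2)/P(2)) = (5/24)·log₂((5/24)/(17/24)) = -0.36782
  Q(3)·log₂(Q(3)/P(3)) = (1/12)·log₂((1/12)/(1/12)) = 0.00000

D_KL(Q||P) = 1.25059 - 0.36782 + 0.00000 = 0.88277 ≈ 0.8828 bits

These ARE equal here. Q is P with outcomes relabeled (Q(1) = P(2), Q(2) = P(1)) by a relabeling that is its own inverse, so the two sums contain exactly the same terms in a different order. This is a special case — KL divergence is not symmetric in general: D_KL(P||Q) ≠ D_KL(Q||P) for most P, Q.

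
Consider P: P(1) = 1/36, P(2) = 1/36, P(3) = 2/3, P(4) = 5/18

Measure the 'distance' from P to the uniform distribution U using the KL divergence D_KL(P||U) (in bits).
0.8095 bits

U(i) = 1/4 for all i

D_KL(P||U) = Σ P(x) log₂(P(x) / (1/4))
           = Σ P(x) log₂(P(x)) + log₂(4)
           = log₂(4) - H(P)

H(P) = -Σ P(x) log₂(P(x)):
  -P(1)·log₂(P(1)) = -(1/36)·log₂(1/36) = 0.14361
  -P(2)·log₂(P(2)) = -(1/36)·log₂(1/36) = 0.14361
  -P(3)·log₂(P(3)) = -(2/3)·log₂(2/3) = 0.38998
  -P(4)·log₂(P(4)) = -(5/18)·log₂(5/18) = 0.51333
H(P) = 0.14361 + 0.14361 + 0.38998 + 0.51333 = 1.19053 bits

log₂(4) = 2.00000 bits

D_KL(P||U) = 2.00000 - 1.19053 = 0.80947 ≈ 0.8095 bits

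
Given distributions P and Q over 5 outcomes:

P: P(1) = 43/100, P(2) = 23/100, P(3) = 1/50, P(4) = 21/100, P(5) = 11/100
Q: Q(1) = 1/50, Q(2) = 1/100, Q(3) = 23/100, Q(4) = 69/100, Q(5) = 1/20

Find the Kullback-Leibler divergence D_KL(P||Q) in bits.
2.6380 bits

D_KL(P||Q) = Σ P(x) log₂(P(x)/Q(x))

Computing term by term:
  P(1)·log₂(P(1)/Q(1)) = (43/100)·log₂((43/100)/(1/50)) = 1.90329
  P(2)·log₂(P(2)/Q(2)) = (23/100)·log₂((23/100)/(1/100)) = 1.04042
  P(3)·log₂(P(3)/Q(3)) = (1/50)·log₂((1/50)/(23/100)) = -0.07047
  P(4)·log₂(P(4)/Q(4)) = (21/100)·log₂((21/100)/(69/100)) = -0.36040
  P(5)·log₂(P(5)/Q(5)) = (11/100)·log₂((11/100)/(1/20)) = 0.12513

D_KL(P||Q) = 1.90329 + 1.04042 - 0.07047 - 0.36040 + 0.12513 = 2.63797 ≈ 2.6380 bits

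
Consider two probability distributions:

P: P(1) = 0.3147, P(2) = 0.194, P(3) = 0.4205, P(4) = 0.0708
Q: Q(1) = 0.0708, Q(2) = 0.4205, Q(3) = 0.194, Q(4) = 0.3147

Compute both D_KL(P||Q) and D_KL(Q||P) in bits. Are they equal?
D_KL(P||Q) = 0.7777 bits, D_KL(Q||P) = 0.7777 bits. Yes, in this case they are equal (although KL divergence is not symmetric in general).

D_KL(P||Q) = Σ P(x) log₂(P(x)/Q(x))

Computing term by term:
  P(1)·log₂(P(1)/Q(1)) = 0.3147·log₂(0.3147/0.0708) = 0.67728
  P(2)·log₂(P(2)/Q(2)) = 0.194·log₂(0.194/0.4205) = -0.21651
  P(3)·log₂(P(3)/Q(3)) = 0.4205·log₂(0.4205/0.194) = 0.46930
  P(4)·log₂(P(4)/Q(4)) = 0.0708·log₂(0.0708/0.3147) = -0.15237

D_KL(P||Q) = 0.67728 - 0.21651 + 0.46930 - 0.15237 = 0.77770 ≈ 0.7777 bits

D_KL(Q||P) = Σ Q(x) log₂(Q(x)/P(x))

Computing term by term:
  Q(1)·log₂(Q(1)/P(1)) = 0.0708·log₂(0.0708/0.3147) = -0.15237
  Q(2)·log₂(Q(2)/P(2)) = 0.4205·log₂(0.4205/0.194) = 0.46930
  Q(3)·log₂(Q(3)/P(3)) = 0.194·log₂(0.194/0.4205) = -0.21651
  Q(4)·log₂(Q(4)/P(4)) = 0.3147·log₂(0.3147/0.0708) = 0.67728

D_KL(Q||P) = -0.15237 + 0.46930 - 0.21651 + 0.67728 = 0.77770 ≈ 0.7777 bits

These ARE equal here. Q is P with outcomes relabeled (Q(1) = P(4), Q(2) = P(3), Q(3) = P(2), Q(4) = P(1)) by a relabeling that is its own inverse, so the two sums contain exactly the same terms in a different order. This is a special case — KL divergence is not symmetric in general: D_KL(P||Q) ≠ D_KL(Q||P) for most P, Q.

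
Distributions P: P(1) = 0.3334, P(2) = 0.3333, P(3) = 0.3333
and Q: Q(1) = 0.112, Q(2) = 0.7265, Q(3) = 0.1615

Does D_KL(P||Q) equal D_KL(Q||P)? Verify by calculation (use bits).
D_KL(P||Q) = 0.4984 bits, D_KL(Q||P) = 0.4716 bits. No — D_KL(P||Q) ≠ D_KL(Q||P) for this pair.

D_KL(P||Q) = Σ P(x) log₂(P(x)/Q(x))

Computing term by term:
  P(1)·log₂(P(1)/Q(1)) = 0.3334·log₂(0.3334/0.112) = 0.52469
  P(2)·log₂(P(2)/Q(2)) = 0.3333·log₂(0.3333/0.7265) = -0.37468
  P(3)·log₂(P(3)/Q(3)) = 0.3333·log₂(0.3333/0.1615) = 0.34839

D_KL(P||Q) = 0.52469 - 0.37468 + 0.34839 = 0.49840 ≈ 0.4984 bits

D_KL(Q||P) = Σ Q(x) log₂(Q(x)/P(x))

Computing term by term:
  Q(1)·log₂(Q(1)/P(1)) = 0.112·log₂(0.112/0.3334) = -0.17626
  Q(2)·log₂(Q(2)/P(2)) = 0.7265·log₂(0.7265/0.3333) = 0.81669
  Q(3)·log₂(Q(3)/P(3)) = 0.1615·log₂(0.1615/0.3333) = -0.16881

D_KL(Q||P) = -0.17626 + 0.81669 - 0.16881 = 0.47162 ≈ 0.4716 bits

These are NOT equal (difference: 0.0268 bits). KL divergence is asymmetric: D_KL(P||Q) ≠ D_KL(Q||P) in general.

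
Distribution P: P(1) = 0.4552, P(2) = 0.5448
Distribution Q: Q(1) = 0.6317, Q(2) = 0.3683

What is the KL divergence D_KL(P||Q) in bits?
0.0925 bits

D_KL(P||Q) = Σ P(x) log₂(P(x)/Q(x))

Computing term by term:
  P(1)·log₂(P(1)/Q(1)) = 0.4552·log₂(0.4552/0.6317) = -0.21519
  P(2)·log₂(P(2)/Q(2)) = 0.5448·log₂(0.5448/0.3683) = 0.30773

D_KL(P||Q) = -0.21519 + 0.30773 = 0.09254 ≈ 0.0925 bits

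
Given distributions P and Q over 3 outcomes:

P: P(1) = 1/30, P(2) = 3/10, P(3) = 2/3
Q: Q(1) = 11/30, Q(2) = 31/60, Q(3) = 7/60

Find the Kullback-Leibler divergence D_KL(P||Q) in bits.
1.3258 bits

D_KL(P||Q) = Σ P(x) log₂(P(x)/Q(x))

Computing term by term:
  P(1)·log₂(P(1)/Q(1)) = (1/30)·log₂((1/30)/(11/30)) = -0.11531
  P(2)·log₂(P(2)/Q(2)) = (3/10)·log₂((3/10)/(31/60)) = -0.23528
  P(3)·log₂(P(3)/Q(3)) = (2/3)·log₂((2/3)/(7/60)) = 1.67638

D_KL(P||Q) = -0.11531 - 0.23528 + 1.67638 = 1.32579 ≈ 1.3258 bits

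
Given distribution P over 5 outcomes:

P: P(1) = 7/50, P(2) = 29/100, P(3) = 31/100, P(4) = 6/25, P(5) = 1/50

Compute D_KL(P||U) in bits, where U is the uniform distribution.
0.2761 bits

U(i) = 1/5 for all i

D_KL(P||U) = Σ P(x) log₂(P(x) / (1/5))
           = Σ P(x) log₂(P(x)) + log₂(5)
           = log₂(5) - H(P)

H(P) = -Σ P(x) log₂(P(x)):
  -P(1)·log₂(P(1)) = -(7/50)·log₂(7/50) = 0.39711
  -P(2)·log₂(P(2)) = -(29/100)·log₂(29/100) = 0.51790
  -P(3)·log₂(P(3)) = -(31/100)·log₂(31/100) = 0.52379
  -P(4)·log₂(P(4)) = -(6/25)·log₂(6/25) = 0.49413
  -P(5)·log₂(P(5)) = -(1/50)·log₂(1/50) = 0.11288
H(P) = 0.39711 + 0.51790 + 0.52379 + 0.49413 + 0.11288 = 2.04581 bits

log₂(5) = 2.32193 bits

D_KL(P||U) = 2.32193 - 2.04581 = 0.27612 ≈ 0.2761 bits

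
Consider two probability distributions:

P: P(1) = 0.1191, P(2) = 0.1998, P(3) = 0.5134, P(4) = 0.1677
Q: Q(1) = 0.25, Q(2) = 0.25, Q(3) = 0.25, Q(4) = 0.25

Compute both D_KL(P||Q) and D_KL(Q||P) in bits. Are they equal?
D_KL(P||Q) = 0.2444 bits, D_KL(Q||P) = 0.2328 bits. No, they are not equal.

D_KL(P||Q) = Σ P(x) log₂(P(x)/Q(x))

Computing term by term:
  P(1)·log₂(P(1)/Q(1)) = 0.1191·log₂(0.1191/0.25) = -0.12741
  P(2)·log₂(P(2)/Q(2)) = 0.1998·log₂(0.1998/0.25) = -0.06461
  P(3)·log₂(P(3)/Q(3)) = 0.5134·log₂(0.5134/0.25) = 0.53299
  P(4)·log₂(P(4)/Q(4)) = 0.1677·log₂(0.1677/0.25) = -0.09660

D_KL(P||Q) = -0.12741 - 0.06461 + 0.53299 - 0.09660 = 0.24437 ≈ 0.2444 bits

D_KL(Q||P) = Σ Q(x) log₂(Q(x)/P(x))

Computing term by term:
  Q(1)·log₂(Q(1)/P(1)) = 0.25·log₂(0.25/0.1191) = 0.26744
  Q(2)·log₂(Q(2)/P(2)) = 0.25·log₂(0.25/0.1998) = 0.08084
  Q(3)·log₂(Q(3)/P(3)) = 0.25·log₂(0.25/0.5134) = -0.25954
  Q(4)·log₂(Q(4)/P(4)) = 0.25·log₂(0.25/0.1677) = 0.14401

D_KL(Q||P) = 0.26744 + 0.08084 - 0.25954 + 0.14401 = 0.23275 ≈ 0.2328 bits

These are NOT equal (difference: 0.0116 bits). KL divergence is asymmetric: D_KL(P||Q) ≠ D_KL(Q||P) in general.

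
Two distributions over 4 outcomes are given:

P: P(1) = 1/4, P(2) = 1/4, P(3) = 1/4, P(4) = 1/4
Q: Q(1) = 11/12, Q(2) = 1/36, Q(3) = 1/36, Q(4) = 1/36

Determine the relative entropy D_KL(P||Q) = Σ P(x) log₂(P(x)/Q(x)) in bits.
1.9088 bits

D_KL(P||Q) = Σ P(x) log₂(P(x)/Q(x))

Computing term by term:
  P(1)·log₂(P(1)/Q(1)) = (1/4)·log₂((1/4)/(11/12)) = -0.46862
  P(2)·log₂(P(2)/Q(2)) = (1/4)·log₂((1/4)/(1/36)) = 0.79248
  P(3)·log₂(P(3)/Q(3)) = (1/4)·log₂((1/4)/(1/36)) = 0.79248
  P(4)·log₂(P(4)/Q(4)) = (1/4)·log₂((1/4)/(1/36)) = 0.79248

D_KL(P||Q) = -0.46862 + 0.79248 + 0.79248 + 0.79248 = 1.90882 ≈ 1.9088 bits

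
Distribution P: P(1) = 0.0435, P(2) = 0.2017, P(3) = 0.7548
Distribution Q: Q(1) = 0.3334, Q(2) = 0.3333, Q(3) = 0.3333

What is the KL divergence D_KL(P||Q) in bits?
0.6162 bits

D_KL(P||Q) = Σ P(x) log₂(P(x)/Q(x))

Computing term by term:
  P(1)·log₂(P(1)/Q(1)) = 0.0435·log₂(0.0435/0.3334) = -0.12781
  P(2)·log₂(P(2)/Q(2)) = 0.2017·log₂(0.2017/0.3333) = -0.14615
  P(3)·log₂(P(3)/Q(3)) = 0.7548·log₂(0.7548/0.3333) = 0.89012

D_KL(P||Q) = -0.12781 - 0.14615 + 0.89012 = 0.61616 ≈ 0.6162 bits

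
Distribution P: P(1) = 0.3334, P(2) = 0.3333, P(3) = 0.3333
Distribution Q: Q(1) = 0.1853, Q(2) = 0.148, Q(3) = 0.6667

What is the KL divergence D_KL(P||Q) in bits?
0.3395 bits

D_KL(P||Q) = Σ P(x) log₂(P(x)/Q(x))

Computing term by term:
  P(1)·log₂(P(1)/Q(1)) = 0.3334·log₂(0.3334/0.1853) = 0.28252
  P(2)·log₂(P(2)/Q(2)) = 0.3333·log₂(0.3333/0.148) = 0.39037
  P(3)·log₂(P(3)/Q(3)) = 0.3333·log₂(0.3333/0.6667) = -0.33337

D_KL(P||Q) = 0.28252 + 0.39037 - 0.33337 = 0.33952 ≈ 0.3395 bits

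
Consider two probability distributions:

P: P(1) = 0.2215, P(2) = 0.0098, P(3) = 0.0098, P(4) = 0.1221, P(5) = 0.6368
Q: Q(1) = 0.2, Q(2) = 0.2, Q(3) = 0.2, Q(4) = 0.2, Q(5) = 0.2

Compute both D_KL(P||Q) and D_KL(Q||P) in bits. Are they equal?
D_KL(P||Q) = 0.9244 bits, D_KL(Q||P) = 1.5192 bits. No, they are not equal.

D_KL(P||Q) = Σ P(x) log₂(P(x)/Q(x))

Computing term by term:
  P(1)·log₂(P(1)/Q(1)) = 0.2215·log₂(0.2215/0.2) = 0.03263
  P(2)·log₂(P(2)/Q(2)) = 0.0098·log₂(0.0098/0.2) = -0.04264
  P(3)·log₂(P(3)/Q(3)) = 0.0098·log₂(0.0098/0.2) = -0.04264
  P(4)·log₂(P(4)/Q(4)) = 0.1221·log₂(0.1221/0.2) = -0.08693
  P(5)·log₂(P(5)/Q(5)) = 0.6368·log₂(0.6368/0.2) = 1.06399

D_KL(P||Q) = 0.03263 - 0.04264 - 0.04264 - 0.08693 + 1.06399 = 0.92441 ≈ 0.9244 bits

D_KL(Q||P) = Σ Q(x) log₂(Q(x)/P(x))

Computing term by term:
  Q(1)·log₂(Q(1)/P(1)) = 0.2·log₂(0.2/0.2215) = -0.02946
  Q(2)·log₂(Q(2)/P(2)) = 0.2·log₂(0.2/0.0098) = 0.87021
  Q(3)·log₂(Q(3)/P(3)) = 0.2·log₂(0.2/0.0098) = 0.87021
  Q(4)·log₂(Q(4)/P(4)) = 0.2·log₂(0.2/0.1221) = 0.14239
  Q(5)·log₂(Q(5)/P(5)) = 0.2·log₂(0.2/0.6368) = -0.33417

D_KL(Q||P) = -0.02946 + 0.87021 + 0.87021 + 0.14239 - 0.33417 = 1.51918 ≈ 1.5192 bits

These are NOT equal (difference: 0.5948 bits). KL divergence is asymmetric: D_KL(P||Q) ≠ D_KL(Q||P) in general.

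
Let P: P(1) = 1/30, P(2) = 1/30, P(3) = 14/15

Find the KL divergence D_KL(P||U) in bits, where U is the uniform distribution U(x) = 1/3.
1.1649 bits

U(i) = 1/3 for all i

D_KL(P||U) = Σ P(x) log₂(P(x) / (1/3))
           = Σ P(x) log₂(P(x)) + log₂(3)
           = log₂(3) - H(P)

H(P) = -Σ P(x) log₂(P(x)):
  -P(1)·log₂(P(1)) = -(1/30)·log₂(1/30) = 0.16356
  -P(2)·log₂(P(2)) = -(1/30)·log₂(1/30) = 0.16356
  -P(3)·log₂(P(3)) = -(14/15)·log₂(14/15) = 0.09290
H(P) = 0.16356 + 0.16356 + 0.09290 = 0.42002 bits

log₂(3) = 1.58496 bits

D_KL(P||U) = 1.58496 - 0.42002 = 1.16494 ≈ 1.1649 bits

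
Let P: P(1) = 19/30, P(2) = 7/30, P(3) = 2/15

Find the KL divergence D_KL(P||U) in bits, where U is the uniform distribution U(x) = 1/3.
0.2901 bits

U(i) = 1/3 for all i

D_KL(P||U) = Σ P(x) log₂(P(x) / (1/3))
           = Σ P(x) log₂(P(x)) + log₂(3)
           = log₂(3) - H(P)

H(P) = -Σ P(x) log₂(P(x)):
  -P(1)·log₂(P(1)) = -(19/30)·log₂(19/30) = 0.41734
  -P(2)·log₂(P(2)) = -(7/30)·log₂(7/30) = 0.48989
  -P(3)·log₂(P(3)) = -(2/15)·log₂(2/15) = 0.38759
H(P) = 0.41734 + 0.48989 + 0.38759 = 1.29482 bits

log₂(3) = 1.58496 bits

D_KL(P||U) = 1.58496 - 1.29482 = 0.29014 ≈ 0.2901 bits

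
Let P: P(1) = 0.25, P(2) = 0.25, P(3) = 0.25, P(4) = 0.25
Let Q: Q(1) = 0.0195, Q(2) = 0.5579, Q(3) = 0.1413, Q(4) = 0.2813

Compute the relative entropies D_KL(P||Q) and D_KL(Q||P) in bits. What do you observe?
D_KL(P||Q) = 0.7938 bits, D_KL(Q||P) = 0.5059 bits. The two directions give different values (D_KL(P||Q) exceeds D_KL(Q||P) by 0.2879 bits): KL divergence is asymmetric.

D_KL(P||Q) = Σ P(x) log₂(P(x)/Q(x))

Computing term by term:
  P(1)·log₂(P(1)/Q(1)) = 0.25·log₂(0.25/0.0195) = 0.92010
  P(2)·log₂(P(2)/Q(2)) = 0.25·log₂(0.25/0.5579) = -0.28952
  P(3)·log₂(P(3)/Q(3)) = 0.25·log₂(0.25/0.1413) = 0.20579
  P(4)·log₂(P(4)/Q(4)) = 0.25·log₂(0.25/0.2813) = -0.04255

D_KL(P||Q) = 0.92010 - 0.28952 + 0.20579 - 0.04255 = 0.79382 ≈ 0.7938 bits

D_KL(Q||P) = Σ Q(x) log₂(Q(x)/P(x))

Computing term by term:
  Q(1)·log₂(Q(1)/P(1)) = 0.0195·log₂(0.0195/0.25) = -0.07177
  Q(2)·log₂(Q(2)/P(2)) = 0.5579·log₂(0.5579/0.25) = 0.64609
  Q(3)·log₂(Q(3)/P(3)) = 0.1413·log₂(0.1413/0.25) = -0.11631
  Q(4)·log₂(Q(4)/P(4)) = 0.2813·log₂(0.2813/0.25) = 0.04787

D_KL(Q||P) = -0.07177 + 0.64609 - 0.11631 + 0.04787 = 0.50588 ≈ 0.5059 bits

These are NOT equal (difference: 0.2879 bits). KL divergence is asymmetric: D_KL(P||Q) ≠ D_KL(Q||P) in general.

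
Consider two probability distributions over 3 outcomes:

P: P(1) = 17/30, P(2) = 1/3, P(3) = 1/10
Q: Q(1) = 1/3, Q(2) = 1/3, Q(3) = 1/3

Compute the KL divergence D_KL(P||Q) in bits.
0.2601 bits

D_KL(P||Q) = Σ P(x) log₂(P(x)/Q(x))

Computing term by term:
  P(1)·log₂(P(1)/Q(1)) = (17/30)·log₂((17/30)/(1/3)) = 0.43380
  P(2)·log₂(P(2)/Q(2)) = (1/3)·log₂((1/3)/(1/3)) = 0.00000
  P(3)·log₂(P(3)/Q(3)) = (1/10)·log₂((1/10)/(1/3)) = -0.17370

D_KL(P||Q) = 0.43380 + 0.00000 - 0.17370 = 0.26010 ≈ 0.2601 bits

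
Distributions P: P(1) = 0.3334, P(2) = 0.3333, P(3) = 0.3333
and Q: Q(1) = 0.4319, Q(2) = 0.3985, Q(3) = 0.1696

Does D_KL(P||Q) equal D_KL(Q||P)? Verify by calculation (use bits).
D_KL(P||Q) = 0.1144 bits, D_KL(Q||P) = 0.0987 bits. No — D_KL(P||Q) ≠ D_KL(Q||P) for this pair.

D_KL(P||Q) = Σ P(x) log₂(P(x)/Q(x))

Computing term by term:
  P(1)·log₂(P(1)/Q(1)) = 0.3334·log₂(0.3334/0.4319) = -0.12451
  P(2)·log₂(P(2)/Q(2)) = 0.3333·log₂(0.3333/0.3985) = -0.08591
  P(3)·log₂(P(3)/Q(3)) = 0.3333·log₂(0.3333/0.1696) = 0.32486

D_KL(P||Q) = -0.12451 - 0.08591 + 0.32486 = 0.11444 ≈ 0.1144 bits

D_KL(Q||P) = Σ Q(x) log₂(Q(x)/P(x))

Computing term by term:
  Q(1)·log₂(Q(1)/P(1)) = 0.4319·log₂(0.4319/0.3334) = 0.16129
  Q(2)·log₂(Q(2)/P(2)) = 0.3985·log₂(0.3985/0.3333) = 0.10272
  Q(3)·log₂(Q(3)/P(3)) = 0.1696·log₂(0.1696/0.3333) = -0.16531

D_KL(Q||P) = 0.16129 + 0.10272 - 0.16531 = 0.09870 ≈ 0.0987 bits

These are NOT equal (difference: 0.0157 bits). KL divergence is asymmetric: D_KL(P||Q) ≠ D_KL(Q||P) in general.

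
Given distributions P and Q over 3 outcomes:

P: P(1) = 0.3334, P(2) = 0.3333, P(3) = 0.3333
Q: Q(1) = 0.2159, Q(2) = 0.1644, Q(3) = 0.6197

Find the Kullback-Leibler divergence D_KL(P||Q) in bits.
0.2506 bits

D_KL(P||Q) = Σ P(x) log₂(P(x)/Q(x))

Computing term by term:
  P(1)·log₂(P(1)/Q(1)) = 0.3334·log₂(0.3334/0.2159) = 0.20901
  P(2)·log₂(P(2)/Q(2)) = 0.3333·log₂(0.3333/0.1644) = 0.33984
  P(3)·log₂(P(3)/Q(3)) = 0.3333·log₂(0.3333/0.6197) = -0.29822

D_KL(P||Q) = 0.20901 + 0.33984 - 0.29822 = 0.25063 ≈ 0.2506 bits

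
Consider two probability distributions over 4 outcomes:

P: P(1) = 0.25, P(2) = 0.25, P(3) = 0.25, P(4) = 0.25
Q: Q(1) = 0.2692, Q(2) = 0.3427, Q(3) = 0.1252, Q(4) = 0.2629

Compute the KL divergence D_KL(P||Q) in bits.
0.0908 bits

D_KL(P||Q) = Σ P(x) log₂(P(x)/Q(x))

Computing term by term:
  P(1)·log₂(P(1)/Q(1)) = 0.25·log₂(0.25/0.2692) = -0.02669
  P(2)·log₂(P(2)/Q(2)) = 0.25·log₂(0.25/0.3427) = -0.11375
  P(3)·log₂(P(3)/Q(3)) = 0.25·log₂(0.25/0.1252) = 0.24942
  P(4)·log₂(P(4)/Q(4)) = 0.25·log₂(0.25/0.2629) = -0.01815

D_KL(P||Q) = -0.02669 - 0.11375 + 0.24942 - 0.01815 = 0.09083 ≈ 0.0908 bits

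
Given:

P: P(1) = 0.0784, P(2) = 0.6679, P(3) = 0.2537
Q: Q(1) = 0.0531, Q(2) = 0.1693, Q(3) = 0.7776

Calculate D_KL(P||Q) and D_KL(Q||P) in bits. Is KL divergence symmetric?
D_KL(P||Q) = 0.9566 bits, D_KL(Q||P) = 0.8915 bits. No, KL divergence is not symmetric.

D_KL(P||Q) = Σ P(x) log₂(P(x)/Q(x))

Computing term by term:
  P(1)·log₂(P(1)/Q(1)) = 0.0784·log₂(0.0784/0.0531) = 0.04407
  P(2)·log₂(P(2)/Q(2)) = 0.6679·log₂(0.6679/0.1693) = 1.32248
  P(3)·log₂(P(3)/Q(3)) = 0.2537·log₂(0.2537/0.7776) = -0.40996

D_KL(P||Q) = 0.04407 + 1.32248 - 0.40996 = 0.95659 ≈ 0.9566 bits

D_KL(Q||P) = Σ Q(x) log₂(Q(x)/P(x))

Computing term by term:
  Q(1)·log₂(Q(1)/P(1)) = 0.0531·log₂(0.0531/0.0784) = -0.02985
  Q(2)·log₂(Q(2)/P(2)) = 0.1693·log₂(0.1693/0.6679) = -0.33522
  Q(3)·log₂(Q(3)/P(3)) = 0.7776·log₂(0.7776/0.2537) = 1.25653

D_KL(Q||P) = -0.02985 - 0.33522 + 1.25653 = 0.89146 ≈ 0.8915 bits

These are NOT equal (difference: 0.0651 bits). KL divergence is asymmetric: D_KL(P||Q) ≠ D_KL(Q||P) in general.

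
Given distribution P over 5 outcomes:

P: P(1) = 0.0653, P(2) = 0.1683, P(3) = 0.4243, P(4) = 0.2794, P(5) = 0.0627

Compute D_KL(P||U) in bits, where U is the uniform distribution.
0.3429 bits

U(i) = 1/5 for all i

D_KL(P||U) = Σ P(x) log₂(P(x) / (1/5))
           = Σ P(x) log₂(P(x)) + log₂(5)
           = log₂(5) - H(P)

H(P) = -Σ P(x) log₂(P(x)):
  -P(1)·log₂(P(1)) = -(0.0653)·log₂(0.0653) = 0.25707
  -P(2)·log₂(P(2)) = -(0.1683)·log₂(0.1683) = 0.43268
  -P(3)·log₂(P(3)) = -(0.4243)·log₂(0.4243) = 0.52479
  -P(4)·log₂(P(4)) = -(0.2794)·log₂(0.2794) = 0.51398
  -P(5)·log₂(P(5)) = -(0.0627)·log₂(0.0627) = 0.25051
H(P) = 0.25707 + 0.43268 + 0.52479 + 0.51398 + 0.25051 = 1.97903 bits

log₂(5) = 2.32193 bits

D_KL(P||U) = 2.32193 - 1.97903 = 0.34290 ≈ 0.3429 bits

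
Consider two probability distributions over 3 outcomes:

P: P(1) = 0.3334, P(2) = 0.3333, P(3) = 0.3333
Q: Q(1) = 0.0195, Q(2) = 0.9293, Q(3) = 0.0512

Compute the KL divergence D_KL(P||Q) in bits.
1.7732 bits

D_KL(P||Q) = Σ P(x) log₂(P(x)/Q(x))

Computing term by term:
  P(1)·log₂(P(1)/Q(1)) = 0.3334·log₂(0.3334/0.0195) = 1.36551
  P(2)·log₂(P(2)/Q(2)) = 0.3333·log₂(0.3333/0.9293) = -0.49306
  P(3)·log₂(P(3)/Q(3)) = 0.3333·log₂(0.3333/0.0512) = 0.90078

D_KL(P||Q) = 1.36551 - 0.49306 + 0.90078 = 1.77323 ≈ 1.7732 bits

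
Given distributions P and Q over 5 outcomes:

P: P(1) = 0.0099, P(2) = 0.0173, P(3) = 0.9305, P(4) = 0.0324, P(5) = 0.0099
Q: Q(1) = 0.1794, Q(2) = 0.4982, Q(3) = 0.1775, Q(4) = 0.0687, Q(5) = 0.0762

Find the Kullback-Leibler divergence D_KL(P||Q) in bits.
2.0345 bits

D_KL(P||Q) = Σ P(x) log₂(P(x)/Q(x))

Computing term by term:
  P(1)·log₂(P(1)/Q(1)) = 0.0099·log₂(0.0099/0.1794) = -0.04138
  P(2)·log₂(P(2)/Q(2)) = 0.0173·log₂(0.0173/0.4982) = -0.08387
  P(3)·log₂(P(3)/Q(3)) = 0.9305·log₂(0.9305/0.1775) = 2.22407
  P(4)·log₂(P(4)/Q(4)) = 0.0324·log₂(0.0324/0.0687) = -0.03513
  P(5)·log₂(P(5)/Q(5)) = 0.0099·log₂(0.0099/0.0762) = -0.02915

D_KL(P||Q) = -0.04138 - 0.08387 + 2.22407 - 0.03513 - 0.02915 = 2.03454 ≈ 2.0345 bits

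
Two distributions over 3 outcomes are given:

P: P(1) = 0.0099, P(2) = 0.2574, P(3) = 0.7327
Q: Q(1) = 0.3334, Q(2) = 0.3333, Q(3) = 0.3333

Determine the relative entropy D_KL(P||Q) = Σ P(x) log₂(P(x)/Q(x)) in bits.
0.6865 bits

D_KL(P||Q) = Σ P(x) log₂(P(x)/Q(x))

Computing term by term:
  P(1)·log₂(P(1)/Q(1)) = 0.0099·log₂(0.0099/0.3334) = -0.05023
  P(2)·log₂(P(2)/Q(2)) = 0.2574·log₂(0.2574/0.3333) = -0.09596
  P(3)·log₂(P(3)/Q(3)) = 0.7327·log₂(0.7327/0.3333) = 0.83264

D_KL(P||Q) = -0.05023 - 0.09596 + 0.83264 = 0.68645 ≈ 0.6865 bits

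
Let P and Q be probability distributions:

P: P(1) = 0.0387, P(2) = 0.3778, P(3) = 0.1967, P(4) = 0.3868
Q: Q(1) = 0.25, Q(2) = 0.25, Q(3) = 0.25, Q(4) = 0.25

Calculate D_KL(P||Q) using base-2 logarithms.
0.2964 bits

D_KL(P||Q) = Σ P(x) log₂(P(x)/Q(x))

Computing term by term:
  P(1)·log₂(P(1)/Q(1)) = 0.0387·log₂(0.0387/0.25) = -0.10416
  P(2)·log₂(P(2)/Q(2)) = 0.3778·log₂(0.3778/0.25) = 0.22505
  P(3)·log₂(P(3)/Q(3)) = 0.1967·log₂(0.1967/0.25) = -0.06804
  P(4)·log₂(P(4)/Q(4)) = 0.3868·log₂(0.3868/0.25) = 0.24355

D_KL(P||Q) = -0.10416 + 0.22505 - 0.06804 + 0.24355 = 0.29640 ≈ 0.2964 bits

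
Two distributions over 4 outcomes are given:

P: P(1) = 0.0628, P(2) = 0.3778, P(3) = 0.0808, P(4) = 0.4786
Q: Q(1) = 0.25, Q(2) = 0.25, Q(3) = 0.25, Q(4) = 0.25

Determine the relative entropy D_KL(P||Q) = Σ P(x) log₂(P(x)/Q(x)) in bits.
0.4166 bits

D_KL(P||Q) = Σ P(x) log₂(P(x)/Q(x))

Computing term by term:
  P(1)·log₂(P(1)/Q(1)) = 0.0628·log₂(0.0628/0.25) = -0.12517
  P(2)·log₂(P(2)/Q(2)) = 0.3778·log₂(0.3778/0.25) = 0.22505
  P(3)·log₂(P(3)/Q(3)) = 0.0808·log₂(0.0808/0.25) = -0.13166
  P(4)·log₂(P(4)/Q(4)) = 0.4786·log₂(0.4786/0.25) = 0.44840

D_KL(P||Q) = -0.12517 + 0.22505 - 0.13166 + 0.44840 = 0.41662 ≈ 0.4166 bits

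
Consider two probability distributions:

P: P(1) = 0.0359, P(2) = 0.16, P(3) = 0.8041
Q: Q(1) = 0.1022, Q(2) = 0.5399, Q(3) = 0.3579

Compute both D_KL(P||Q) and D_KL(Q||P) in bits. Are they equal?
D_KL(P||Q) = 0.6041 bits, D_KL(Q||P) = 0.6836 bits. No, they are not equal.

D_KL(P||Q) = Σ P(x) log₂(P(x)/Q(x))

Computing term by term:
  P(1)·log₂(P(1)/Q(1)) = 0.0359·log₂(0.0359/0.1022) = -0.05419
  P(2)·log₂(P(2)/Q(2)) = 0.16·log₂(0.16/0.5399) = -0.28074
  P(3)·log₂(P(3)/Q(3)) = 0.8041·log₂(0.8041/0.3579) = 0.93904

D_KL(P||Q) = -0.05419 - 0.28074 + 0.93904 = 0.60411 ≈ 0.6041 bits

D_KL(Q||P) = Σ Q(x) log₂(Q(x)/P(x))

Computing term by term:
  Q(1)·log₂(Q(1)/P(1)) = 0.1022·log₂(0.1022/0.0359) = 0.15425
  Q(2)·log₂(Q(2)/P(2)) = 0.5399·log₂(0.5399/0.16) = 0.94732
  Q(3)·log₂(Q(3)/P(3)) = 0.3579·log₂(0.3579/0.8041) = -0.41796

D_KL(Q||P) = 0.15425 + 0.94732 - 0.41796 = 0.68361 ≈ 0.6836 bits

These are NOT equal (difference: 0.0795 bits). KL divergence is asymmetric: D_KL(P||Q) ≠ D_KL(Q||P) in general.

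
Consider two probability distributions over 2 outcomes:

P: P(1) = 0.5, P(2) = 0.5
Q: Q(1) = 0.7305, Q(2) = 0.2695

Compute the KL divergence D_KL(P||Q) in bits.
0.1723 bits

D_KL(P||Q) = Σ P(x) log₂(P(x)/Q(x))

Computing term by term:
  P(1)·log₂(P(1)/Q(1)) = 0.5·log₂(0.5/0.7305) = -0.27348
  P(2)·log₂(P(2)/Q(2)) = 0.5·log₂(0.5/0.2695) = 0.44582

D_KL(P||Q) = -0.27348 + 0.44582 = 0.17234 ≈ 0.1723 bits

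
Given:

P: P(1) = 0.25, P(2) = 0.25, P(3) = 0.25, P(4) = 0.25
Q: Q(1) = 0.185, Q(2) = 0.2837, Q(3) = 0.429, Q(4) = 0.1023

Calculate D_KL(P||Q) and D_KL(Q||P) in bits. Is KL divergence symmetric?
D_KL(P||Q) = 0.1905 bits, D_KL(Q||P) = 0.1737 bits. No, KL divergence is not symmetric.

D_KL(P||Q) = Σ P(x) log₂(P(x)/Q(x))

Computing term by term:
  P(1)·log₂(P(1)/Q(1)) = 0.25·log₂(0.25/0.185) = 0.10860
  P(2)·log₂(P(2)/Q(2)) = 0.25·log₂(0.25/0.2837) = -0.04561
  P(3)·log₂(P(3)/Q(3)) = 0.25·log₂(0.25/0.429) = -0.19476
  P(4)·log₂(P(4)/Q(4)) = 0.25·log₂(0.25/0.1023) = 0.32228

D_KL(P||Q) = 0.10860 - 0.04561 - 0.19476 + 0.32228 = 0.19051 ≈ 0.1905 bits

D_KL(Q||P) = Σ Q(x) log₂(Q(x)/P(x))

Computing term by term:
  Q(1)·log₂(Q(1)/P(1)) = 0.185·log₂(0.185/0.25) = -0.08036
  Q(2)·log₂(Q(2)/P(2)) = 0.2837·log₂(0.2837/0.25) = 0.05176
  Q(3)·log₂(Q(3)/P(3)) = 0.429·log₂(0.429/0.25) = 0.33421
  Q(4)·log₂(Q(4)/P(4)) = 0.1023·log₂(0.1023/0.25) = -0.13188

D_KL(Q||P) = -0.08036 + 0.05176 + 0.33421 - 0.13188 = 0.17373 ≈ 0.1737 bits

These are NOT equal (difference: 0.0168 bits). KL divergence is asymmetric: D_KL(P||Q) ≠ D_KL(Q||P) in general.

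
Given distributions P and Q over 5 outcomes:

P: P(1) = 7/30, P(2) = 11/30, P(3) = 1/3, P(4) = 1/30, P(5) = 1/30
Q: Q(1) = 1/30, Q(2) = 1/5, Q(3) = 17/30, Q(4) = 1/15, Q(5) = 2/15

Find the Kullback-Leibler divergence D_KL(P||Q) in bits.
0.6205 bits

D_KL(P||Q) = Σ P(x) log₂(P(x)/Q(x))

Computing term by term:
  P(1)·log₂(P(1)/Q(1)) = (7/30)·log₂((7/30)/(1/30)) = 0.65505
  P(2)·log₂(P(2)/Q(2)) = (11/30)·log₂((11/30)/(1/5)) = 0.32064
  P(3)·log₂(P(3)/Q(3)) = (1/3)·log₂((1/3)/(17/30)) = -0.25518
  P(4)·log₂(P(4)/Q(4)) = (1/30)·log₂((1/30)/(1/15)) = -0.03333
  P(5)·log₂(P(5)/Q(5)) = (1/30)·log₂((1/30)/(2/15)) = -0.06667

D_KL(P||Q) = 0.65505 + 0.32064 - 0.25518 - 0.03333 - 0.06667 = 0.62051 ≈ 0.6205 bits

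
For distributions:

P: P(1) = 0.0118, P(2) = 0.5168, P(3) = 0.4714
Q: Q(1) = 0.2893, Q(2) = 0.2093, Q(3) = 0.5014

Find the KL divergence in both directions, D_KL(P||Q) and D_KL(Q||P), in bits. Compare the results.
D_KL(P||Q) = 0.5775 bits, D_KL(Q||P) = 1.1070 bits. D_KL(Q||P) is larger than D_KL(P||Q) by 0.5295 bits; the two directions differ.

D_KL(P||Q) = Σ P(x) log₂(P(x)/Q(x))

Computing term by term:
  P(1)·log₂(P(1)/Q(1)) = 0.0118·log₂(0.0118/0.2893) = -0.05447
  P(2)·log₂(P(2)/Q(2)) = 0.5168·log₂(0.5168/0.2093) = 0.67392
  P(3)·log₂(P(3)/Q(3)) = 0.4714·log₂(0.4714/0.5014) = -0.04196

D_KL(P||Q) = -0.05447 + 0.67392 - 0.04196 = 0.57749 ≈ 0.5775 bits

D_KL(Q||P) = Σ Q(x) log₂(Q(x)/P(x))

Computing term by term:
  Q(1)·log₂(Q(1)/P(1)) = 0.2893·log₂(0.2893/0.0118) = 1.33532
  Q(2)·log₂(Q(2)/P(2)) = 0.2093·log₂(0.2093/0.5168) = -0.27293
  Q(3)·log₂(Q(3)/P(3)) = 0.5014·log₂(0.5014/0.4714) = 0.04463

D_KL(Q||P) = 1.33532 - 0.27293 + 0.04463 = 1.10702 ≈ 1.1070 bits

These are NOT equal (difference: 0.5295 bits). KL divergence is asymmetric: D_KL(P||Q) ≠ D_KL(Q||P) in general.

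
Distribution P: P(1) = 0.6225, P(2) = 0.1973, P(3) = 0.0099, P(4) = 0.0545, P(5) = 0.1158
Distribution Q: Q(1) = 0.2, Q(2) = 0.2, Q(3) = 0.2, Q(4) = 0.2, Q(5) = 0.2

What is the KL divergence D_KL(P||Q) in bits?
0.7794 bits

D_KL(P||Q) = Σ P(x) log₂(P(x)/Q(x))

Computing term by term:
  P(1)·log₂(P(1)/Q(1)) = 0.6225·log₂(0.6225/0.2) = 1.01970
  P(2)·log₂(P(2)/Q(2)) = 0.1973·log₂(0.1973/0.2) = -0.00387
  P(3)·log₂(P(3)/Q(3)) = 0.0099·log₂(0.0099/0.2) = -0.04293
  P(4)·log₂(P(4)/Q(4)) = 0.0545·log₂(0.0545/0.2) = -0.10222
  P(5)·log₂(P(5)/Q(5)) = 0.1158·log₂(0.1158/0.2) = -0.09129

D_KL(P||Q) = 1.01970 - 0.00387 - 0.04293 - 0.10222 - 0.09129 = 0.77939 ≈ 0.7794 bits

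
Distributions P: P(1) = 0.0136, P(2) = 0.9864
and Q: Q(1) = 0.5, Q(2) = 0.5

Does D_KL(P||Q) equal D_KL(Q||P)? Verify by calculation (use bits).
D_KL(P||Q) = 0.8962 bits, D_KL(Q||P) = 2.1100 bits. No — D_KL(P||Q) ≠ D_KL(Q||P) for this pair.

D_KL(P||Q) = Σ P(x) log₂(P(x)/Q(x))

Computing term by term:
  P(1)·log₂(P(1)/Q(1)) = 0.0136·log₂(0.0136/0.5) = -0.07072
  P(2)·log₂(P(2)/Q(2)) = 0.9864·log₂(0.9864/0.5) = 0.96691

D_KL(P||Q) = -0.07072 + 0.96691 = 0.89619 ≈ 0.8962 bits

D_KL(Q||P) = Σ Q(x) log₂(Q(x)/P(x))

Computing term by term:
  Q(1)·log₂(Q(1)/P(1)) = 0.5·log₂(0.5/0.0136) = 2.60012
  Q(2)·log₂(Q(2)/P(2)) = 0.5·log₂(0.5/0.9864) = -0.49012

D_KL(Q||P) = 2.60012 - 0.49012 = 2.11000 ≈ 2.1100 bits

These are NOT equal (difference: 1.2138 bits). KL divergence is asymmetric: D_KL(P||Q) ≠ D_KL(Q||P) in general.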